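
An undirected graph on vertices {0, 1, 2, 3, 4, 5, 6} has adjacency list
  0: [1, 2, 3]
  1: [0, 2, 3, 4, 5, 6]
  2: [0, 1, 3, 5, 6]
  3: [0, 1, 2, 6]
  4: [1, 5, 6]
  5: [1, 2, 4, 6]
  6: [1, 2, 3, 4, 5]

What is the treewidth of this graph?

A width-3 tree decomposition is:
Bags: B1 = {1, 2, 5, 6}  B2 = {1, 4, 5, 6}  B3 = {1, 2, 3, 6}  B4 = {0, 1, 2, 3}
Tree: B1–B2, B1–B3, B3–B4
Every bag has size at most 4, so the width is 4 − 1 = 3 and tw(G) ≤ 3. For the lower bound, the 4 vertices {0, 1, 2, 3} are pairwise adjacent, and any tree decomposition puts a clique entirely inside one bag — forcing width ≥ 3. Hence tw(G) = 3 exactly.

3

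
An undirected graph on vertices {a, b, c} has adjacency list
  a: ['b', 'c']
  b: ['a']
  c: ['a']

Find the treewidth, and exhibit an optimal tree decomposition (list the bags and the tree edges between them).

Each bag holds 2 vertices, so the decomposition has width 1, which upper-bounds the treewidth. Since G has at least one edge (e.g. a–b), it is not an edgeless graph, so tw(G) ≥ 1. Therefore the treewidth is 1.

Treewidth 1.
One such decomposition:
Bags: B1 = {a, b}  B2 = {a, c}
Tree: B1–B2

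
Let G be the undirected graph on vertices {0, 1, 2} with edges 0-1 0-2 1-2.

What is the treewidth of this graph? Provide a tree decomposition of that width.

Treewidth 2.
One such decomposition:
Bags: B1 = {0, 1, 2}
Tree: (single bag)

With just one bag of size 3, the width is 3 − 1 = 2, so tw(G) ≤ 2. On the other hand G contains the 3-clique {0, 1, 2}. A clique must lie in a single bag of any decomposition, so no decomposition can have width below 2. Therefore the treewidth is 2.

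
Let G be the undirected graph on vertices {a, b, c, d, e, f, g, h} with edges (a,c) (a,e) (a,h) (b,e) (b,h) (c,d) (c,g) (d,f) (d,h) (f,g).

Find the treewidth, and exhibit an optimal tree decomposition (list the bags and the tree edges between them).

Treewidth 2.
One optimal decomposition is:
Bags: B1 = {c, f, g}  B2 = {c, d, f}  B3 = {a, c, d}  B4 = {a, d, h}  B5 = {a, e, h}  B6 = {b, e, h}
Tree: B1–B2, B2–B3, B3–B4, B4–B5, B5–B6

Every bag has size at most 3, so the width is 3 − 1 = 2 and tw(G) ≤ 2. The edges g–f–d–c–g form a cycle, so G is not a tree and its treewidth is at least 2. Hence tw(G) = 2 exactly.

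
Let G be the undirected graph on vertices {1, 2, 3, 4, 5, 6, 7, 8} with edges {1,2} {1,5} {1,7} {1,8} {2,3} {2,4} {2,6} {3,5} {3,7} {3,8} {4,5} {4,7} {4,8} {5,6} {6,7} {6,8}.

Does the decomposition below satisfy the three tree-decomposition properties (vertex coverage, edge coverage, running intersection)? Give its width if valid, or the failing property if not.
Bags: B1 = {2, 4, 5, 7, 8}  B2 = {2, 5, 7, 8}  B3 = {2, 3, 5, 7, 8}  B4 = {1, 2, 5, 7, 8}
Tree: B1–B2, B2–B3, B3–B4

No — vertex 6 appears in no bag.

A tree decomposition must satisfy three properties: every vertex lies in some bag; for every edge, both endpoints lie together in some bag; and for every vertex, the bags containing it form a connected subtree. Here vertex 6 appears in no bag, so the decomposition is invalid.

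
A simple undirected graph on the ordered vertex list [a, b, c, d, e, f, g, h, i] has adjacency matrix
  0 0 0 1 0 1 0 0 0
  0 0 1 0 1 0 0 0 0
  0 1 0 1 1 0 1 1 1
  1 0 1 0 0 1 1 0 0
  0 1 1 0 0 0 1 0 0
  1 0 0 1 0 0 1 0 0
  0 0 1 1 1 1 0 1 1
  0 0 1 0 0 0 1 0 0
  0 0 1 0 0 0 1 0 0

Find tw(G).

2

A width-2 tree decomposition is:
Bags: B1 = {c, e, g}  B2 = {c, d, g}  B3 = {d, f, g}  B4 = {c, g, i}  B5 = {b, c, e}  B6 = {c, g, h}  B7 = {a, d, f}
Tree: B1–B2, B2–B3, B1–B4, B1–B5, B4–B6, B3–B7
The largest bag has 3 vertices, giving width 2; this decomposition certifies tw(G) ≤ 2. On the other hand G contains the 3-clique {c, d, g}. A clique must lie in a single bag of any decomposition, so no decomposition can have width below 2. Therefore the treewidth is 2.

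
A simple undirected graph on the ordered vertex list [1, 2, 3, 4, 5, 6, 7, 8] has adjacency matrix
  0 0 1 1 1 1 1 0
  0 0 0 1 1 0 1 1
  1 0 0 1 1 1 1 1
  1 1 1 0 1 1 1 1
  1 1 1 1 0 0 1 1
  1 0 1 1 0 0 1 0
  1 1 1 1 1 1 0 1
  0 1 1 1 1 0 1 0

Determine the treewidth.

A width-4 tree decomposition is:
Bags: B1 = {1, 3, 4, 5, 7}  B2 = {3, 4, 5, 7, 8}  B3 = {1, 3, 4, 6, 7}  B4 = {2, 4, 5, 7, 8}
Tree: B1–B2, B1–B3, B2–B4
Each bag holds 5 vertices, so the decomposition has width 4, which upper-bounds the treewidth. Conversely, {2, 4, 5, 7, 8} is a clique of size 5, and the vertices of any clique must share a bag in every tree decomposition; so some bag has ≥ 5 vertices and tw(G) ≥ 4. The upper and lower bounds meet at 4, so that is the treewidth.

4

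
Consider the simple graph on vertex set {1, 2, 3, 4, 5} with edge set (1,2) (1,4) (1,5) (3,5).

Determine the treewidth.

A width-1 tree decomposition is:
Bags: B1 = {1, 2}  B2 = {1, 5}  B3 = {3, 5}  B4 = {1, 4}
Tree: B1–B2, B2–B3, B1–B4
The largest bag has 2 vertices, giving width 1; this decomposition certifies tw(G) ≤ 1. Since G has at least one edge (e.g. 2–1), it is not an edgeless graph, so tw(G) ≥ 1. Hence tw(G) = 1 exactly.

1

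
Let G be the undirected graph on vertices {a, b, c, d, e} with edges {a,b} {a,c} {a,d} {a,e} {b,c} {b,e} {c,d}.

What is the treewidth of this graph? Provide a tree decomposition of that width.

Every bag has size at most 3, so the width is 3 − 1 = 2 and tw(G) ≤ 2. Conversely, {a, b, e} is a clique of size 3, and the vertices of any clique must share a bag in every tree decomposition; so some bag has ≥ 3 vertices and tw(G) ≥ 2. Hence tw(G) = 2 exactly.

Treewidth 2.
One such decomposition:
Bags: B1 = {a, b, c}  B2 = {a, b, e}  B3 = {a, c, d}
Tree: B1–B2, B1–B3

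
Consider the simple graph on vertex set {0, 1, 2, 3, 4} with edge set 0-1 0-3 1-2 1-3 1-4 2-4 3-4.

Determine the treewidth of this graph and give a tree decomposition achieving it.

Each bag holds 3 vertices, so the decomposition has width 2, which upper-bounds the treewidth. Conversely, {1, 2, 4} is a clique of size 3, and the vertices of any clique must share a bag in every tree decomposition; so some bag has ≥ 3 vertices and tw(G) ≥ 2. Hence tw(G) = 2 exactly.

Treewidth 2.
One optimal decomposition is:
Bags: B1 = {1, 3, 4}  B2 = {0, 1, 3}  B3 = {1, 2, 4}
Tree: B1–B2, B1–B3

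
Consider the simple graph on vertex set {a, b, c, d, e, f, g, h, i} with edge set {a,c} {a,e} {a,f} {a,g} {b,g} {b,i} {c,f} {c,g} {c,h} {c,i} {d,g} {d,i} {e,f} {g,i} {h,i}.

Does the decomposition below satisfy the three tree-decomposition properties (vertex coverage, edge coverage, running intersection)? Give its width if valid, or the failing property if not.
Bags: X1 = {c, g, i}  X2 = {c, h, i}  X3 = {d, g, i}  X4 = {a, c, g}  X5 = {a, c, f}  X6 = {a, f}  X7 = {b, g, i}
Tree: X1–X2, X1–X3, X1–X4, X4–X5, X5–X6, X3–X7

A tree decomposition must satisfy three properties: every vertex lies in some bag; for every edge, both endpoints lie together in some bag; and for every vertex, the bags containing it form a connected subtree. Here vertex e appears in no bag, so the decomposition is invalid.

No — vertex e appears in no bag.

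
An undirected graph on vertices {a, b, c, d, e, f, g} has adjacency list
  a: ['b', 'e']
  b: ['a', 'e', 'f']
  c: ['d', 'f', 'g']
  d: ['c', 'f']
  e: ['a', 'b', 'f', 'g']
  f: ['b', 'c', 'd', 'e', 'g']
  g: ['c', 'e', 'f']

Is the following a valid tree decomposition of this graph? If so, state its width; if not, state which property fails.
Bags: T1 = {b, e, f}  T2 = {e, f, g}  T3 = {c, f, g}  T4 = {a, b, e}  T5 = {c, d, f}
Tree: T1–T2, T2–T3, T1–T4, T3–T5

Every vertex of G appears in some bag (union = {a, b, c, d, e, f, g}); every edge is covered by a bag; and for each vertex v the set of bags containing v is connected in the bag tree. The decomposition is therefore valid. The largest bag has 3 vertices, so the width is 2.

Yes; width 2.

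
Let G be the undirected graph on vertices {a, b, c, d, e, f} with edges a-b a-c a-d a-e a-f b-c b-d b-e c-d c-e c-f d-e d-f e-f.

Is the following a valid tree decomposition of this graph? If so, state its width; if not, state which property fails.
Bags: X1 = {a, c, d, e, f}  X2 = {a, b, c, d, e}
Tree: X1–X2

Yes; width 4.

Checking the three conditions: (i) the bags cover all of {a, b, c, d, e, f}; (ii) for each edge, some bag contains both endpoints; (iii) the bags containing any fixed vertex form a subtree. All hold, so the decomposition is valid with width 5 − 1 = 4.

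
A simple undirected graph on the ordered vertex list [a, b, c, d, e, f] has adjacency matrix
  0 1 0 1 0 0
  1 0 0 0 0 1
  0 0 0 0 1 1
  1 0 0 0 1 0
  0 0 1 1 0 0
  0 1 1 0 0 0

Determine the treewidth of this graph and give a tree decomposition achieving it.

Each bag holds 3 vertices, so the decomposition has width 2, which upper-bounds the treewidth. The edges d–e–c–f–b–a–d form a cycle, so G is not a tree and its treewidth is at least 2. Therefore the treewidth is 2.

Treewidth 2.
Bags: B1 = {c, d, e}  B2 = {c, d, f}  B3 = {b, d, f}  B4 = {a, b, d}
Tree: B1–B2, B2–B3, B3–B4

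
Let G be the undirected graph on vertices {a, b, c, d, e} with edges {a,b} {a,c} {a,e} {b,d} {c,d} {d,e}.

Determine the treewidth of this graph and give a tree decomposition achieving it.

Treewidth 2.
One such decomposition:
Bags: B1 = {a, b, d}  B2 = {a, d, e}  B3 = {a, c, d}
Tree: B1–B2, B2–B3

Each bag holds 3 vertices, so the decomposition has width 2, which upper-bounds the treewidth. For the lower bound, G contains the cycle b–d–e–a–b, so G is not a forest; only forests have treewidth ≤ 1, hence tw(G) ≥ 2. Hence tw(G) = 2 exactly.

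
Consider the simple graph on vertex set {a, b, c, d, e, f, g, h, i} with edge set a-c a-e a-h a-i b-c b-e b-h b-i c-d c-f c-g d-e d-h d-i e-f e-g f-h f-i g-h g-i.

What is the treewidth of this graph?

A width-4 tree decomposition is:
Bags: B1 = {a, c, e, h, i}  B2 = {c, d, e, h, i}  B3 = {b, c, e, h, i}  B4 = {c, e, f, h, i}  B5 = {c, e, g, h, i}
Tree: B1–B2, B2–B3, B3–B4, B4–B5
The largest bag has 5 vertices, giving width 4; this decomposition certifies tw(G) ≤ 4. For the lower bound: the 5 vertex sets {a,h}, {c,d}, {b,i}, {e}, {f} are disjoint, each induces a connected subgraph, and every pair is joined by at least one edge of G. Contracting each set to a single vertex therefore yields K_{5} as a minor, and since treewidth is minor-monotone, tw(G) ≥ tw(K_{5}) = 4. Combining the bounds, tw(G) = 4.

4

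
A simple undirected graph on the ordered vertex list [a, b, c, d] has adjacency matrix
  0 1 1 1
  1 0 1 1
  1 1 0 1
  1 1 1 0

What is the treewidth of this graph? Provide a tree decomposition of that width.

Treewidth 3.
Bags: B1 = {a, b, c, d}
Tree: (single bag)

A single bag containing all 4 vertices is trivially a valid decomposition of width 3. Conversely, {a, b, c, d} is a clique of size 4, and the vertices of any clique must share a bag in every tree decomposition; so some bag has ≥ 4 vertices and tw(G) ≥ 3. Therefore the treewidth is 3.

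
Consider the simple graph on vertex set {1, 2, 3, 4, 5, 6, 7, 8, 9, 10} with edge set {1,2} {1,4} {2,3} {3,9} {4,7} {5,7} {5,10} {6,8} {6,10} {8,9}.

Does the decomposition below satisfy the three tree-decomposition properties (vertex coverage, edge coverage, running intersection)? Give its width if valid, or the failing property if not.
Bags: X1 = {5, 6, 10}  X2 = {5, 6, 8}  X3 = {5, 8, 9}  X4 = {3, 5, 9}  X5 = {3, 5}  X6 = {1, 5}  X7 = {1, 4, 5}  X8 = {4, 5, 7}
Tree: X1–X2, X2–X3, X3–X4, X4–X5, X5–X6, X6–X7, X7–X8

No — vertex 2 appears in no bag.

A tree decomposition must satisfy three properties: every vertex lies in some bag; for every edge, both endpoints lie together in some bag; and for every vertex, the bags containing it form a connected subtree. Here vertex 2 appears in no bag, so the decomposition is invalid.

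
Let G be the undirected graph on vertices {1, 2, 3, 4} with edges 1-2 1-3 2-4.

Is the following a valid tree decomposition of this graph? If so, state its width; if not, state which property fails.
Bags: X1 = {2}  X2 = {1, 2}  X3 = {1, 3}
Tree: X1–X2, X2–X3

No — vertex 4 appears in no bag.

A tree decomposition must satisfy three properties: every vertex lies in some bag; for every edge, both endpoints lie together in some bag; and for every vertex, the bags containing it form a connected subtree. Here vertex 4 appears in no bag, so the decomposition is invalid.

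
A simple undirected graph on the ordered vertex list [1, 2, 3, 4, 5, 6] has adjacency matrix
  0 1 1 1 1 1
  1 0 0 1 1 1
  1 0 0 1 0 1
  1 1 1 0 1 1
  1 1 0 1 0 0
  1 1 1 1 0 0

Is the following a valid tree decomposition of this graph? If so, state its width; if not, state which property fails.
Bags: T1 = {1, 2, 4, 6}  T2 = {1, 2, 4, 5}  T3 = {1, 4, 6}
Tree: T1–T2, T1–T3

No — vertex 3 appears in no bag.

A tree decomposition must satisfy three properties: every vertex lies in some bag; for every edge, both endpoints lie together in some bag; and for every vertex, the bags containing it form a connected subtree. Here vertex 3 appears in no bag, so the decomposition is invalid.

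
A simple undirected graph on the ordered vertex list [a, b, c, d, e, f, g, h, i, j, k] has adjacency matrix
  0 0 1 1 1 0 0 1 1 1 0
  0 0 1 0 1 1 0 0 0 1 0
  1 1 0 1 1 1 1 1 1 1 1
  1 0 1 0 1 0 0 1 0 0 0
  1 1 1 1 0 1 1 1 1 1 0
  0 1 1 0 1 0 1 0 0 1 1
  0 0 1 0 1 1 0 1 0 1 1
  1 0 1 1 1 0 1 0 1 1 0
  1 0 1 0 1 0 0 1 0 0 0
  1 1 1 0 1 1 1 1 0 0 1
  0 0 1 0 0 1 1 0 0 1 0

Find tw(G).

A width-4 tree decomposition is:
Bags: B1 = {a, c, d, e, h}  B2 = {a, c, e, h, j}  B3 = {c, e, g, h, j}  B4 = {c, e, f, g, j}  B5 = {c, f, g, j, k}  B6 = {a, c, e, h, i}  B7 = {b, c, e, f, j}
Tree: B1–B2, B2–B3, B3–B4, B4–B5, B1–B6, B4–B7
The largest bag has 5 vertices, giving width 4; this decomposition certifies tw(G) ≤ 4. On the other hand G contains the 5-clique {c, e, g, h, j}. A clique must lie in a single bag of any decomposition, so no decomposition can have width below 4. Combining the bounds, tw(G) = 4.

4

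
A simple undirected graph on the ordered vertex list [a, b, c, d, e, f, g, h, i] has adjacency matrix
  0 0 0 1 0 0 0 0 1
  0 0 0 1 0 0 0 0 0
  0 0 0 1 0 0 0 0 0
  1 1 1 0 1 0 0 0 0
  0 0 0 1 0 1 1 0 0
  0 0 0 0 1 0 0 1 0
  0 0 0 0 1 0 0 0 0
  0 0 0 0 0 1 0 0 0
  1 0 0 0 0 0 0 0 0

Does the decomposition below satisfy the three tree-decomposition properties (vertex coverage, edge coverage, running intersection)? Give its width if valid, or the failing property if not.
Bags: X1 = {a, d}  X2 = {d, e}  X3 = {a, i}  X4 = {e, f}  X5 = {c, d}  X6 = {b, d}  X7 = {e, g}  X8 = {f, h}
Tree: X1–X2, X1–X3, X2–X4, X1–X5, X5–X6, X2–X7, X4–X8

Yes; width 1.

Checking the three conditions: (i) the bags cover all of {a, b, c, d, e, f, g, h, i}; (ii) for each edge, some bag contains both endpoints; (iii) the bags containing any fixed vertex form a subtree. All hold, so the decomposition is valid with width 2 − 1 = 1.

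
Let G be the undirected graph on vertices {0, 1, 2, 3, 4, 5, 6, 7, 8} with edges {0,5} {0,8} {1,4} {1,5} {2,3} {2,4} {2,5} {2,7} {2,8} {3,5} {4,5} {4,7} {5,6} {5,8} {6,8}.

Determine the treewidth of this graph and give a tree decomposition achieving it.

Treewidth 2.
One such decomposition:
Bags: B1 = {0, 5, 8}  B2 = {2, 5, 8}  B3 = {2, 3, 5}  B4 = {2, 4, 5}  B5 = {5, 6, 8}  B6 = {1, 4, 5}  B7 = {2, 4, 7}
Tree: B1–B2, B2–B3, B2–B4, B1–B5, B4–B6, B4–B7

Each bag holds 3 vertices, so the decomposition has width 2, which upper-bounds the treewidth. On the other hand G contains the 3-clique {0, 5, 8}. A clique must lie in a single bag of any decomposition, so no decomposition can have width below 2. Combining the bounds, tw(G) = 2.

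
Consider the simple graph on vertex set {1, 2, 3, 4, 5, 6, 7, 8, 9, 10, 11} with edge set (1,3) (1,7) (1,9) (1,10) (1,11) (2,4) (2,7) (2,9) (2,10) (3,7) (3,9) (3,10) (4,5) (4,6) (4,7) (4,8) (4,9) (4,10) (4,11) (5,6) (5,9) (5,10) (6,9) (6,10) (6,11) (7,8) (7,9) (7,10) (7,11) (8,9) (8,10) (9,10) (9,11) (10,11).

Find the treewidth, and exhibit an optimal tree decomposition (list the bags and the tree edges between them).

Every bag has size at most 5, so the width is 5 − 1 = 4 and tw(G) ≤ 4. Conversely, {1, 7, 9, 10, 11} is a clique of size 5, and the vertices of any clique must share a bag in every tree decomposition; so some bag has ≥ 5 vertices and tw(G) ≥ 4. Combining the bounds, tw(G) = 4.

Treewidth 4.
Bags: B1 = {4, 7, 9, 10, 11}  B2 = {4, 6, 9, 10, 11}  B3 = {1, 7, 9, 10, 11}  B4 = {4, 5, 6, 9, 10}  B5 = {4, 7, 8, 9, 10}  B6 = {2, 4, 7, 9, 10}  B7 = {1, 3, 7, 9, 10}
Tree: B1–B2, B1–B3, B2–B4, B1–B5, B5–B6, B3–B7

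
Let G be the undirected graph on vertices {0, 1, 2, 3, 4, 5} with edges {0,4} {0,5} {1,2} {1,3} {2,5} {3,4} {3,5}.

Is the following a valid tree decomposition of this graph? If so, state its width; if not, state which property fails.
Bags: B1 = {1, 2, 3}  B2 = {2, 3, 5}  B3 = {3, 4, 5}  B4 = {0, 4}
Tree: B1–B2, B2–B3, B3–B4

No — edge (5,0) lies in no bag.

A tree decomposition must satisfy three properties: every vertex lies in some bag; for every edge, both endpoints lie together in some bag; and for every vertex, the bags containing it form a connected subtree. Here edge (5,0) lies in no bag, so the decomposition is invalid.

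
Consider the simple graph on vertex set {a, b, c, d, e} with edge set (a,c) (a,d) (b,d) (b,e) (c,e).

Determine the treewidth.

A width-2 tree decomposition is:
Bags: B1 = {b, d, e}  B2 = {c, d, e}  B3 = {a, c, d}
Tree: B1–B2, B2–B3
Every bag has size at most 3, so the width is 3 − 1 = 2 and tw(G) ≤ 2. Since d–b–e–c–a–d is a cycle in G, G is not acyclic. Forests are exactly the graphs of treewidth ≤ 1, so tw(G) ≥ 2. The upper and lower bounds meet at 2, so that is the treewidth.

2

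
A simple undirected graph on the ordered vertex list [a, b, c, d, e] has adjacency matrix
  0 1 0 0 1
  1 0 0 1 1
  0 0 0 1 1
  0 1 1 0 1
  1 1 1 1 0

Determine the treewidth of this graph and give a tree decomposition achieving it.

Treewidth 2.
Bags: B1 = {b, d, e}  B2 = {a, b, e}  B3 = {c, d, e}
Tree: B1–B2, B1–B3

Every bag has size at most 3, so the width is 3 − 1 = 2 and tw(G) ≤ 2. Conversely, {c, d, e} is a clique of size 3, and the vertices of any clique must share a bag in every tree decomposition; so some bag has ≥ 3 vertices and tw(G) ≥ 2. Combining the bounds, tw(G) = 2.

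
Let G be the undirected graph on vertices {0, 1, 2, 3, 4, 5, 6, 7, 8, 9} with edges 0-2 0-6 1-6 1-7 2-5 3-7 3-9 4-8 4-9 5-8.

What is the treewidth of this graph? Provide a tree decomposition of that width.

Treewidth 2.
One optimal decomposition is:
Bags: B1 = {3, 7, 9}  B2 = {4, 7, 9}  B3 = {4, 7, 8}  B4 = {5, 7, 8}  B5 = {2, 5, 7}  B6 = {0, 2, 7}  B7 = {0, 6, 7}  B8 = {1, 6, 7}
Tree: B1–B2, B2–B3, B3–B4, B4–B5, B5–B6, B6–B7, B7–B8

Every bag has size at most 3, so the width is 3 − 1 = 2 and tw(G) ≤ 2. The edges 7–3–9–4–8–5–2–0–6–1–7 form a cycle, so G is not a tree and its treewidth is at least 2. Therefore the treewidth is 2.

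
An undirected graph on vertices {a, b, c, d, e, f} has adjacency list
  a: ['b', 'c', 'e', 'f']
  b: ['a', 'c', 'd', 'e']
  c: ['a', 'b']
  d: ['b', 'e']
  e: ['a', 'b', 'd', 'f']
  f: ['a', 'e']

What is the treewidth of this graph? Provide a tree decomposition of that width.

The largest bag has 3 vertices, giving width 2; this decomposition certifies tw(G) ≤ 2. For the lower bound, the 3 vertices {b, d, e} are pairwise adjacent, and any tree decomposition puts a clique entirely inside one bag — forcing width ≥ 2. Therefore the treewidth is 2.

Treewidth 2.
One such decomposition:
Bags: B1 = {a, b, e}  B2 = {a, b, c}  B3 = {b, d, e}  B4 = {a, e, f}
Tree: B1–B2, B1–B3, B1–B4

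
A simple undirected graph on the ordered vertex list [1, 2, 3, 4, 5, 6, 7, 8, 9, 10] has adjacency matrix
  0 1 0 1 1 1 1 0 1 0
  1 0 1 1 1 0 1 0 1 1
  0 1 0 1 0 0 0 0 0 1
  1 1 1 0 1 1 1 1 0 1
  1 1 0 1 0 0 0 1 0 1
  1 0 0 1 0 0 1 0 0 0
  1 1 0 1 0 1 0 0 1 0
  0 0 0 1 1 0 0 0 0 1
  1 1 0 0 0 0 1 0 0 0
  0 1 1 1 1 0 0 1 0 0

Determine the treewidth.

3

A width-3 tree decomposition is:
Bags: B1 = {1, 2, 4, 5}  B2 = {1, 2, 4, 7}  B3 = {2, 4, 5, 10}  B4 = {1, 2, 7, 9}  B5 = {4, 5, 8, 10}  B6 = {1, 4, 6, 7}  B7 = {2, 3, 4, 10}
Tree: B1–B2, B1–B3, B2–B4, B3–B5, B2–B6, B3–B7
Every bag has size at most 4, so the width is 4 − 1 = 3 and tw(G) ≤ 3. Conversely, {1, 2, 7, 9} is a clique of size 4, and the vertices of any clique must share a bag in every tree decomposition; so some bag has ≥ 4 vertices and tw(G) ≥ 3. The upper and lower bounds meet at 3, so that is the treewidth.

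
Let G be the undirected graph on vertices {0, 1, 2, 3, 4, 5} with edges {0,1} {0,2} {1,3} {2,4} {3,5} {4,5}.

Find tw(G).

A width-2 tree decomposition is:
Bags: B1 = {0, 2, 4}  B2 = {0, 4, 5}  B3 = {0, 3, 5}  B4 = {0, 1, 3}
Tree: B1–B2, B2–B3, B3–B4
The largest bag has 3 vertices, giving width 2; this decomposition certifies tw(G) ≤ 2. The edges 0–2–4–5–3–1–0 form a cycle, so G is not a tree and its treewidth is at least 2. Hence tw(G) = 2 exactly.

2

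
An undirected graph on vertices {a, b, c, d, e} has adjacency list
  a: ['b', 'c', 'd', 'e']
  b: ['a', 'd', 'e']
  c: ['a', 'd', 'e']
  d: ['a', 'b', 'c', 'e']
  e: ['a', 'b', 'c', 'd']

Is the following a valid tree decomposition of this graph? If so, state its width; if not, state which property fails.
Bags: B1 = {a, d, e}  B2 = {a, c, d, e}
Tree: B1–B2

No — vertex b appears in no bag.

A tree decomposition must satisfy three properties: every vertex lies in some bag; for every edge, both endpoints lie together in some bag; and for every vertex, the bags containing it form a connected subtree. Here vertex b appears in no bag, so the decomposition is invalid.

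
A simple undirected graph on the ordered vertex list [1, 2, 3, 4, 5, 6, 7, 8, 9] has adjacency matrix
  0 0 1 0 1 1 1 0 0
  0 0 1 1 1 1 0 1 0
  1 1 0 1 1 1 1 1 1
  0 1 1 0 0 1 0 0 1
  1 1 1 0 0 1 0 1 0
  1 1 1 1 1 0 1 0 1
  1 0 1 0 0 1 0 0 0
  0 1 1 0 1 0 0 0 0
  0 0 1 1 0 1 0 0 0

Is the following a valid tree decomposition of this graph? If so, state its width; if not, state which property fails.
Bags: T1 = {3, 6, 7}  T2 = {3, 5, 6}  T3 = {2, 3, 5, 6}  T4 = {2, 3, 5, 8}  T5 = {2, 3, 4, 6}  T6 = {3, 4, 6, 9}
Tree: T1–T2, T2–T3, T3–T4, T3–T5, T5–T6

A tree decomposition must satisfy three properties: every vertex lies in some bag; for every edge, both endpoints lie together in some bag; and for every vertex, the bags containing it form a connected subtree. Here vertex 1 appears in no bag, so the decomposition is invalid.

No — vertex 1 appears in no bag.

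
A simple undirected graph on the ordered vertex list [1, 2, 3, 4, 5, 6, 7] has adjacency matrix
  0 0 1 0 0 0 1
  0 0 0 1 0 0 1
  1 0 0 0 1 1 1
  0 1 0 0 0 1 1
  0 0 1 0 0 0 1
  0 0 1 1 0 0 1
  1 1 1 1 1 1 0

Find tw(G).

2

A width-2 tree decomposition is:
Bags: B1 = {3, 6, 7}  B2 = {4, 6, 7}  B3 = {3, 5, 7}  B4 = {1, 3, 7}  B5 = {2, 4, 7}
Tree: B1–B2, B1–B3, B1–B4, B2–B5
Every bag has size at most 3, so the width is 3 − 1 = 2 and tw(G) ≤ 2. For the lower bound, the 3 vertices {2, 4, 7} are pairwise adjacent, and any tree decomposition puts a clique entirely inside one bag — forcing width ≥ 2. Hence tw(G) = 2 exactly.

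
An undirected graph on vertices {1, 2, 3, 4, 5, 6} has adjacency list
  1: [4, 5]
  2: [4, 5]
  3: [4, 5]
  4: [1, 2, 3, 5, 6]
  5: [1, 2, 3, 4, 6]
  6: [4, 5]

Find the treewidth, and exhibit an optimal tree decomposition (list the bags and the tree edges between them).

The largest bag has 3 vertices, giving width 2; this decomposition certifies tw(G) ≤ 2. Conversely, {1, 4, 5} is a clique of size 3, and the vertices of any clique must share a bag in every tree decomposition; so some bag has ≥ 3 vertices and tw(G) ≥ 2. Hence tw(G) = 2 exactly.

Treewidth 2.
One optimal decomposition is:
Bags: B1 = {1, 4, 5}  B2 = {2, 4, 5}  B3 = {3, 4, 5}  B4 = {4, 5, 6}
Tree: B1–B2, B1–B3, B3–B4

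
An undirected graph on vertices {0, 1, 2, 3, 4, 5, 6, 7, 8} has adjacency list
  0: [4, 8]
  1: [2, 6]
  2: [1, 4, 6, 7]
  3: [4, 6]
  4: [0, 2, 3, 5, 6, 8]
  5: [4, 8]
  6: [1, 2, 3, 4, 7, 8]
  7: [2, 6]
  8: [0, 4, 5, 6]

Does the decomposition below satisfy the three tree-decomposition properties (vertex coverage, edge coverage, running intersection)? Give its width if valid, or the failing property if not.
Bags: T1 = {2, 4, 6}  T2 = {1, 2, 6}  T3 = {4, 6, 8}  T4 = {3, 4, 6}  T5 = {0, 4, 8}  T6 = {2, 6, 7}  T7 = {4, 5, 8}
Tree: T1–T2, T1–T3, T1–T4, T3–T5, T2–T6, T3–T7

Vertex coverage: the bags together contain {0, 1, 2, 3, 4, 5, 6, 7, 8}, the full vertex set. Edge coverage: each edge of G has both endpoints in at least one bag. Running intersection: for every vertex, the bags containing it form a connected subtree. All three properties hold, so this is a valid tree decomposition of width max|bag| − 1 = 2, and hence tw(G) ≤ 2.

Yes; width 2.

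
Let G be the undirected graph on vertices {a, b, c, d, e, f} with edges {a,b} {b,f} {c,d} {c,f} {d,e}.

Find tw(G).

A width-1 tree decomposition is:
Bags: B1 = {d, e}  B2 = {c, d}  B3 = {c, f}  B4 = {b, f}  B5 = {a, b}
Tree: B1–B2, B2–B3, B3–B4, B4–B5
Every bag has size at most 2, so the width is 2 − 1 = 1 and tw(G) ≤ 1. Since G has at least one edge (e.g. e–d), it is not an edgeless graph, so tw(G) ≥ 1. The upper and lower bounds meet at 1, so that is the treewidth.

1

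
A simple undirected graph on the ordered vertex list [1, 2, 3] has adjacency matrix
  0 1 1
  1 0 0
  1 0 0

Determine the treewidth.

1

A width-1 tree decomposition is:
Bags: B1 = {1, 3}  B2 = {1, 2}
Tree: B1–B2
Each bag holds 2 vertices, so the decomposition has width 1, which upper-bounds the treewidth. Since G has at least one edge (e.g. 3–1), it is not an edgeless graph, so tw(G) ≥ 1. The upper and lower bounds meet at 1, so that is the treewidth.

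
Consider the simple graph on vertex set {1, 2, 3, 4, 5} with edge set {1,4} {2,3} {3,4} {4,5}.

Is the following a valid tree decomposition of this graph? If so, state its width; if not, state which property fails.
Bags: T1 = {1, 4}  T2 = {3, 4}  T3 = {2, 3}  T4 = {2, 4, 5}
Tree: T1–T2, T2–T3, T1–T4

No — bags containing vertex 2 are not connected in the tree.

A tree decomposition must satisfy three properties: every vertex lies in some bag; for every edge, both endpoints lie together in some bag; and for every vertex, the bags containing it form a connected subtree. Here bags containing vertex 2 are not connected in the tree, so the decomposition is invalid.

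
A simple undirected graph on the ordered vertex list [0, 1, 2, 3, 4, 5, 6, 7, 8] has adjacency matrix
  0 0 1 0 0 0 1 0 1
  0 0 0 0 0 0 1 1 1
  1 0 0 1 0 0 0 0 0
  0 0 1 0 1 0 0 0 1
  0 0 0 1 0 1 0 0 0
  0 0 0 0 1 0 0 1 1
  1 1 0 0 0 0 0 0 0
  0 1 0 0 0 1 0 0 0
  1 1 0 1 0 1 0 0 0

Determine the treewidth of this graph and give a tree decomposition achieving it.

Every bag has size at most 4, so the width is 4 − 1 = 3 and tw(G) ≤ 3. For the lower bound: the 4 vertex sets {0,2,6}, {1}, {8}, {3,4,5,7} are disjoint, each induces a connected subgraph, and every pair is joined by at least one edge of G. Contracting each set to a single vertex therefore yields K_{4} as a minor, and since treewidth is minor-monotone, tw(G) ≥ tw(K_{4}) = 3. The upper and lower bounds meet at 3, so that is the treewidth.

Treewidth 3.
One optimal decomposition is:
Bags: B1 = {0, 1, 2, 6}  B2 = {0, 1, 2, 8}  B3 = {1, 2, 3, 8}  B4 = {1, 3, 7, 8}  B5 = {3, 5, 7, 8}  B6 = {3, 4, 5, 7}
Tree: B1–B2, B2–B3, B3–B4, B4–B5, B5–B6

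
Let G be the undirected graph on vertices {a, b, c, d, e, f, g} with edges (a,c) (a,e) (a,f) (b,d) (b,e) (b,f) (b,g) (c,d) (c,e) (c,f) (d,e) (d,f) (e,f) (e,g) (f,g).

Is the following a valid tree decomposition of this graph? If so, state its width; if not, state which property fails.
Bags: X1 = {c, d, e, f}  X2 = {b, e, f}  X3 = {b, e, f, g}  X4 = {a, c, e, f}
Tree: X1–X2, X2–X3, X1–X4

A tree decomposition must satisfy three properties: every vertex lies in some bag; for every edge, both endpoints lie together in some bag; and for every vertex, the bags containing it form a connected subtree. Here edge (d,b) lies in no bag, so the decomposition is invalid.

No — edge (d,b) lies in no bag.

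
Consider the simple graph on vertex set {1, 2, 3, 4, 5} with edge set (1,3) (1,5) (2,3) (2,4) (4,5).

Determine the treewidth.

A width-2 tree decomposition is:
Bags: B1 = {1, 2, 3}  B2 = {1, 2, 5}  B3 = {2, 4, 5}
Tree: B1–B2, B2–B3
The largest bag has 3 vertices, giving width 2; this decomposition certifies tw(G) ≤ 2. The edges 2–3–1–5–4–2 form a cycle, so G is not a tree and its treewidth is at least 2. Hence tw(G) = 2 exactly.

2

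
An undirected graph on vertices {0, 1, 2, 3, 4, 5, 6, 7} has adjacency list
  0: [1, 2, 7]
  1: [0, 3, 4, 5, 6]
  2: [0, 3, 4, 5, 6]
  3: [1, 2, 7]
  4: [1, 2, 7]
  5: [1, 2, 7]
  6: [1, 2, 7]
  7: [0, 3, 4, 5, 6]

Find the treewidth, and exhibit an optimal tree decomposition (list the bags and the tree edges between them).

Treewidth 3.
One such decomposition:
Bags: B1 = {1, 2, 6, 7}  B2 = {1, 2, 3, 7}  B3 = {0, 1, 2, 7}  B4 = {1, 2, 5, 7}  B5 = {1, 2, 4, 7}
Tree: B1–B2, B2–B3, B3–B4, B4–B5

The largest bag has 4 vertices, giving width 3; this decomposition certifies tw(G) ≤ 3. For the lower bound: the 4 vertex sets {1,6}, {3,7}, {2}, {0} are disjoint, each induces a connected subgraph, and every pair is joined by at least one edge of G. Contracting each set to a single vertex therefore yields K_{4} as a minor, and since treewidth is minor-monotone, tw(G) ≥ tw(K_{4}) = 3. Hence tw(G) = 3 exactly.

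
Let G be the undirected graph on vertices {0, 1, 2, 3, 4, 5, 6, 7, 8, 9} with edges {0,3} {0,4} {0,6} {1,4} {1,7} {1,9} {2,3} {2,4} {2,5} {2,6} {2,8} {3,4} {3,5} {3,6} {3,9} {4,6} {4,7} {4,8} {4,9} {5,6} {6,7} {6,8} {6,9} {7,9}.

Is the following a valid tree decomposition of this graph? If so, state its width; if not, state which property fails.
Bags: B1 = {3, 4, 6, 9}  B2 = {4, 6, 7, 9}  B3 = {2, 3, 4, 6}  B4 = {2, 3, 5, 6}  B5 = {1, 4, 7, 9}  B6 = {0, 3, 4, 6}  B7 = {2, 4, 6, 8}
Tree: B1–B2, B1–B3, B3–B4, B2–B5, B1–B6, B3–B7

Yes; width 3.

Checking the three conditions: (i) the bags cover all of {0, 1, 2, 3, 4, 5, 6, 7, 8, 9}; (ii) for each edge, some bag contains both endpoints; (iii) the bags containing any fixed vertex form a subtree. All hold, so the decomposition is valid with width 4 − 1 = 3.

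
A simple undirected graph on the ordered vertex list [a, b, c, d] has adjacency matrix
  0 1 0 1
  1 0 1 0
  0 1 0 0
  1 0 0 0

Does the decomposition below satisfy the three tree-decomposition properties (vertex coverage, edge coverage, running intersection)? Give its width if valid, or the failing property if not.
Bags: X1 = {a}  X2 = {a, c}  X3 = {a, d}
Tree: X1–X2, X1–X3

No — vertex b appears in no bag.

A tree decomposition must satisfy three properties: every vertex lies in some bag; for every edge, both endpoints lie together in some bag; and for every vertex, the bags containing it form a connected subtree. Here vertex b appears in no bag, so the decomposition is invalid.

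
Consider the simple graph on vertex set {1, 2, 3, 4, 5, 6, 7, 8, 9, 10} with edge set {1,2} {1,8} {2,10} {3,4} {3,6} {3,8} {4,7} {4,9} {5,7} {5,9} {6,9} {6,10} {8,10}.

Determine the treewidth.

2

A width-2 tree decomposition is:
Bags: B1 = {5, 7, 9}  B2 = {4, 7, 9}  B3 = {4, 6, 9}  B4 = {3, 4, 6}  B5 = {3, 6, 10}  B6 = {3, 8, 10}  B7 = {2, 8, 10}  B8 = {1, 2, 8}
Tree: B1–B2, B2–B3, B3–B4, B4–B5, B5–B6, B6–B7, B7–B8
Every bag has size at most 3, so the width is 3 − 1 = 2 and tw(G) ≤ 2. The edges 5–7–4–9–5 form a cycle, so G is not a tree and its treewidth is at least 2. Combining the bounds, tw(G) = 2.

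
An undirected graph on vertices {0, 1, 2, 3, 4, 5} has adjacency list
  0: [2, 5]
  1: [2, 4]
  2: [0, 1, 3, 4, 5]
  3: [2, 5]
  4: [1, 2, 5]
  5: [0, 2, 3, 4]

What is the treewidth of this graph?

2

A width-2 tree decomposition is:
Bags: B1 = {0, 2, 5}  B2 = {2, 4, 5}  B3 = {2, 3, 5}  B4 = {1, 2, 4}
Tree: B1–B2, B2–B3, B2–B4
Every bag has size at most 3, so the width is 3 − 1 = 2 and tw(G) ≤ 2. Conversely, {1, 2, 4} is a clique of size 3, and the vertices of any clique must share a bag in every tree decomposition; so some bag has ≥ 3 vertices and tw(G) ≥ 2. Hence tw(G) = 2 exactly.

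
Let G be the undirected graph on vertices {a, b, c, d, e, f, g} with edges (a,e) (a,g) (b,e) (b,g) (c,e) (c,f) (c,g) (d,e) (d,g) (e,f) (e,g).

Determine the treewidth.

2

A width-2 tree decomposition is:
Bags: B1 = {d, e, g}  B2 = {c, e, g}  B3 = {c, e, f}  B4 = {b, e, g}  B5 = {a, e, g}
Tree: B1–B2, B2–B3, B2–B4, B1–B5
Every bag has size at most 3, so the width is 3 − 1 = 2 and tw(G) ≤ 2. On the other hand G contains the 3-clique {d, e, g}. A clique must lie in a single bag of any decomposition, so no decomposition can have width below 2. Hence tw(G) = 2 exactly.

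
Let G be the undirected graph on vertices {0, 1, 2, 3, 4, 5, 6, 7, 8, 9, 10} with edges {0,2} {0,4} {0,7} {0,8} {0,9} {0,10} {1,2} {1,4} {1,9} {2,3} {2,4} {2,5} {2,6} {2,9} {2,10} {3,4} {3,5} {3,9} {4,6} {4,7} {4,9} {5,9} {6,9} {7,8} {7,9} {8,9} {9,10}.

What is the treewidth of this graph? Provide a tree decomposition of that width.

Treewidth 3.
One such decomposition:
Bags: B1 = {0, 2, 4, 9}  B2 = {2, 3, 4, 9}  B3 = {0, 2, 9, 10}  B4 = {1, 2, 4, 9}  B5 = {2, 3, 5, 9}  B6 = {0, 4, 7, 9}  B7 = {2, 4, 6, 9}  B8 = {0, 7, 8, 9}
Tree: B1–B2, B1–B3, B1–B4, B2–B5, B1–B6, B2–B7, B6–B8

Every bag has size at most 4, so the width is 4 − 1 = 3 and tw(G) ≤ 3. For the lower bound, the 4 vertices {0, 7, 8, 9} are pairwise adjacent, and any tree decomposition puts a clique entirely inside one bag — forcing width ≥ 3. The upper and lower bounds meet at 3, so that is the treewidth.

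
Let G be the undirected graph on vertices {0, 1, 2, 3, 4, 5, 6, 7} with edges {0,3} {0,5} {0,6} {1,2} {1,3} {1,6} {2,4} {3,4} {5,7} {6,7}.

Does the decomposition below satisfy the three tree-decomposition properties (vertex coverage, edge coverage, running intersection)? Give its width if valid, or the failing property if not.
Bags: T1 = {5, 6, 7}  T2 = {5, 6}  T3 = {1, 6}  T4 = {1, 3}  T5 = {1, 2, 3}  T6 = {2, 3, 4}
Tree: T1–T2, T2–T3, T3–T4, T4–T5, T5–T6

No — vertex 0 appears in no bag.

A tree decomposition must satisfy three properties: every vertex lies in some bag; for every edge, both endpoints lie together in some bag; and for every vertex, the bags containing it form a connected subtree. Here vertex 0 appears in no bag, so the decomposition is invalid.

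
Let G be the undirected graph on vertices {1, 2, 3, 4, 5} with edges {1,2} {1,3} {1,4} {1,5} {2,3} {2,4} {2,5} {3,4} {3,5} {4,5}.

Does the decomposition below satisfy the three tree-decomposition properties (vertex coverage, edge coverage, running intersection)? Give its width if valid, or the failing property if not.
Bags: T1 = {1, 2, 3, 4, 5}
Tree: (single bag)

Yes; width 4.

Checking the three conditions: (i) the bags cover all of {1, 2, 3, 4, 5}; (ii) for each edge, some bag contains both endpoints; (iii) the bags containing any fixed vertex form a subtree. All hold, so the decomposition is valid with width 5 − 1 = 4.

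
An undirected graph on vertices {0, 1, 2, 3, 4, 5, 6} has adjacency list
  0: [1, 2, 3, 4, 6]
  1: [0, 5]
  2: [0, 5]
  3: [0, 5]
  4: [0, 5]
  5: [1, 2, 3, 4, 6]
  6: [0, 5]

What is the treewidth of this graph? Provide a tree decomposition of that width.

Treewidth 2.
Bags: B1 = {0, 3, 5}  B2 = {0, 4, 5}  B3 = {0, 2, 5}  B4 = {0, 1, 5}  B5 = {0, 5, 6}
Tree: B1–B2, B2–B3, B3–B4, B4–B5

Each bag holds 3 vertices, so the decomposition has width 2, which upper-bounds the treewidth. For the lower bound, G contains the cycle 0–3–5–4–0, so G is not a forest; only forests have treewidth ≤ 1, hence tw(G) ≥ 2. The upper and lower bounds meet at 2, so that is the treewidth.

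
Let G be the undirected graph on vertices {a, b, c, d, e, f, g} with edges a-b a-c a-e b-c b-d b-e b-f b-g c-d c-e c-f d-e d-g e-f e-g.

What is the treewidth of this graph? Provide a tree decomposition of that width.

Each bag holds 4 vertices, so the decomposition has width 3, which upper-bounds the treewidth. On the other hand G contains the 4-clique {b, d, e, g}. A clique must lie in a single bag of any decomposition, so no decomposition can have width below 3. The upper and lower bounds meet at 3, so that is the treewidth.

Treewidth 3.
One such decomposition:
Bags: B1 = {b, c, d, e}  B2 = {b, c, e, f}  B3 = {b, d, e, g}  B4 = {a, b, c, e}
Tree: B1–B2, B1–B3, B2–B4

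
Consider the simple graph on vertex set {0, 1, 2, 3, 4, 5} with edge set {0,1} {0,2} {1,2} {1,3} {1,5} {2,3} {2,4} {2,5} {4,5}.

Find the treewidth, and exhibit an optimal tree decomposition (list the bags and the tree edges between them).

Each bag holds 3 vertices, so the decomposition has width 2, which upper-bounds the treewidth. On the other hand G contains the 3-clique {0, 1, 2}. A clique must lie in a single bag of any decomposition, so no decomposition can have width below 2. The upper and lower bounds meet at 2, so that is the treewidth.

Treewidth 2.
One optimal decomposition is:
Bags: B1 = {1, 2, 5}  B2 = {1, 2, 3}  B3 = {0, 1, 2}  B4 = {2, 4, 5}
Tree: B1–B2, B1–B3, B1–B4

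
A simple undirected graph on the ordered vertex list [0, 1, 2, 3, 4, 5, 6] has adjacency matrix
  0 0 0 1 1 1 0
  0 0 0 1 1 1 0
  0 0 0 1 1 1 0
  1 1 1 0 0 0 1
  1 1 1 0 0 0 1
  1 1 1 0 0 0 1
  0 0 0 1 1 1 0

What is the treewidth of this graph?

A width-3 tree decomposition is:
Bags: B1 = {3, 4, 5, 6}  B2 = {1, 3, 4, 5}  B3 = {2, 3, 4, 5}  B4 = {0, 3, 4, 5}
Tree: B1–B2, B2–B3, B3–B4
The largest bag has 4 vertices, giving width 3; this decomposition certifies tw(G) ≤ 3. For the lower bound: the 4 vertex sets {3,6}, {1,4}, {5}, {2} are disjoint, each induces a connected subgraph, and every pair is joined by at least one edge of G. Contracting each set to a single vertex therefore yields K_{4} as a minor, and since treewidth is minor-monotone, tw(G) ≥ tw(K_{4}) = 3. The upper and lower bounds meet at 3, so that is the treewidth.

3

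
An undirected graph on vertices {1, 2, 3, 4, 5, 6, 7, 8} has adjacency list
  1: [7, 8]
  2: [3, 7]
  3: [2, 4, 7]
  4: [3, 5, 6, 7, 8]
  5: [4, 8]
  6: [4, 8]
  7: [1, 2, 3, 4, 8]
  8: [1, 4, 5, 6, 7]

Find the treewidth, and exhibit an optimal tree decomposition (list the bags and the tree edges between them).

Treewidth 2.
One optimal decomposition is:
Bags: B1 = {4, 7, 8}  B2 = {3, 4, 7}  B3 = {4, 5, 8}  B4 = {2, 3, 7}  B5 = {1, 7, 8}  B6 = {4, 6, 8}
Tree: B1–B2, B1–B3, B2–B4, B1–B5, B3–B6

Every bag has size at most 3, so the width is 3 − 1 = 2 and tw(G) ≤ 2. Conversely, {1, 7, 8} is a clique of size 3, and the vertices of any clique must share a bag in every tree decomposition; so some bag has ≥ 3 vertices and tw(G) ≥ 2. The upper and lower bounds meet at 2, so that is the treewidth.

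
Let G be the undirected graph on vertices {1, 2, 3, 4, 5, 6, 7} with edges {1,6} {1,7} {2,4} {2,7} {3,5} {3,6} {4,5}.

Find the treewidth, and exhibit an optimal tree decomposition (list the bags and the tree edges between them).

Every bag has size at most 3, so the width is 3 − 1 = 2 and tw(G) ≤ 2. For the lower bound, G contains the cycle 1–7–2–4–5–3–6–1, so G is not a forest; only forests have treewidth ≤ 1, hence tw(G) ≥ 2. The upper and lower bounds meet at 2, so that is the treewidth.

Treewidth 2.
One such decomposition:
Bags: B1 = {1, 2, 7}  B2 = {1, 2, 4}  B3 = {1, 4, 5}  B4 = {1, 3, 5}  B5 = {1, 3, 6}
Tree: B1–B2, B2–B3, B3–B4, B4–B5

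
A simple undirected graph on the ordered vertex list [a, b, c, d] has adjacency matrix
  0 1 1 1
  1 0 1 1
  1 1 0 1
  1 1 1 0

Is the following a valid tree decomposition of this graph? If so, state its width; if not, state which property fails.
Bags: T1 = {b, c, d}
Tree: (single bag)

A tree decomposition must satisfy three properties: every vertex lies in some bag; for every edge, both endpoints lie together in some bag; and for every vertex, the bags containing it form a connected subtree. Here vertex a appears in no bag, so the decomposition is invalid.

No — vertex a appears in no bag.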